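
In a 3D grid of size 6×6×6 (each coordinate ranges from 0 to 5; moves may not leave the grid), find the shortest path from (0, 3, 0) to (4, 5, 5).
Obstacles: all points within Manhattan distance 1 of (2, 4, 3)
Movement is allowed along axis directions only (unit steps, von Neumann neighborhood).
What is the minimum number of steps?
11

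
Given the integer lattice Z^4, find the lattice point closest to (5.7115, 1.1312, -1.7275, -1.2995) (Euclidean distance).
(6, 1, -2, -1)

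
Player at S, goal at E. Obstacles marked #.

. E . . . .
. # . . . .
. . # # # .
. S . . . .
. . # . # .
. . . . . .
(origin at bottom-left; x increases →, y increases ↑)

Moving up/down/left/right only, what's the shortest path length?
5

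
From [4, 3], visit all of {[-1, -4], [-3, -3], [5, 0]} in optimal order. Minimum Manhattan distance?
17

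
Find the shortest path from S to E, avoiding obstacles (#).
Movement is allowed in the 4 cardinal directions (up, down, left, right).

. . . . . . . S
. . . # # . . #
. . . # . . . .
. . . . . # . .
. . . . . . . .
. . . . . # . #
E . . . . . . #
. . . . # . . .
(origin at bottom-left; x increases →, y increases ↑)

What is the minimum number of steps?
13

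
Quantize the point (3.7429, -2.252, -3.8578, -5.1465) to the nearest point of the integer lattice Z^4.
(4, -2, -4, -5)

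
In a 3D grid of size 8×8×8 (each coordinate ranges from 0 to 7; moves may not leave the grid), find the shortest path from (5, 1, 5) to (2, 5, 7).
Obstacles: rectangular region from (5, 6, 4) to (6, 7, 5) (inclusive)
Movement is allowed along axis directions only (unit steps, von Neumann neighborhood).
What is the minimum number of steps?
9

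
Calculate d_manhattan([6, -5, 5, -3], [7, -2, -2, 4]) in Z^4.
18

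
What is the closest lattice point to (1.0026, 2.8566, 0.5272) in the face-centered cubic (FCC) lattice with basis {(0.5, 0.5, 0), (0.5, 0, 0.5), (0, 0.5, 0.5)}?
(1, 2.5, 0.5)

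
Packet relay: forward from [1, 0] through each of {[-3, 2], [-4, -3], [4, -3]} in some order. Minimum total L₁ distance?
20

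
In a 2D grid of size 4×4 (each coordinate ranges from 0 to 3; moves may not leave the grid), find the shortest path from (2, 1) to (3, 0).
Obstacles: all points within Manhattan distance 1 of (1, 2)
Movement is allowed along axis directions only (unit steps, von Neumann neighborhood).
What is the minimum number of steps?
2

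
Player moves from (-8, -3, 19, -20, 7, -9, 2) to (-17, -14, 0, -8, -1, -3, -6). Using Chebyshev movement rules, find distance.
19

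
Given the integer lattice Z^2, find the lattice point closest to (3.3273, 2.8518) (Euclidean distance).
(3, 3)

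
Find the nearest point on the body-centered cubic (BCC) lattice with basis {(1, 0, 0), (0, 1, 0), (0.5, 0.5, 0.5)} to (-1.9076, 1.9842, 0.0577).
(-2, 2, 0)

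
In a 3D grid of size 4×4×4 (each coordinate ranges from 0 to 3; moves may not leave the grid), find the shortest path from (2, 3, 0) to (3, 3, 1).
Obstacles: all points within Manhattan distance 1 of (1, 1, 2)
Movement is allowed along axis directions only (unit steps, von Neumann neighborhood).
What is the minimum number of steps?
2
(one shortest path: (2, 3, 0) → (3, 3, 0) → (3, 3, 1))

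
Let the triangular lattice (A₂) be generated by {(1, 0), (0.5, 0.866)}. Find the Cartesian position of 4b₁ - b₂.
(3.5, -0.866)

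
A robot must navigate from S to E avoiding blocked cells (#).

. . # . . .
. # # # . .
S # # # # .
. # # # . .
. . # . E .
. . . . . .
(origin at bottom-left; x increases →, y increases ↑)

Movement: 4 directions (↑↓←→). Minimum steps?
8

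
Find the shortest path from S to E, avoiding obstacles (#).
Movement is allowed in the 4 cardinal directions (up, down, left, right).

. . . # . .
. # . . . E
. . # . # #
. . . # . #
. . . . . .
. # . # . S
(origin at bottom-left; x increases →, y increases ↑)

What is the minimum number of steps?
16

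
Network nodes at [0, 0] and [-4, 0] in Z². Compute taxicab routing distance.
4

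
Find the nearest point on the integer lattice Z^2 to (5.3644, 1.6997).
(5, 2)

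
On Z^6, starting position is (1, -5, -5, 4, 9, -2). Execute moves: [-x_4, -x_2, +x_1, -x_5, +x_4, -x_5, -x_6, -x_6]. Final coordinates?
(2, -6, -5, 4, 7, -4)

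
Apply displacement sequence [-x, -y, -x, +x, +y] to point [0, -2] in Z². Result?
(-1, -2)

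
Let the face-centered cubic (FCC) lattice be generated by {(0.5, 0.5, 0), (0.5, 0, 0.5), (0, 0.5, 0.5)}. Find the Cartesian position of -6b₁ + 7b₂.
(0.5, -3, 3.5)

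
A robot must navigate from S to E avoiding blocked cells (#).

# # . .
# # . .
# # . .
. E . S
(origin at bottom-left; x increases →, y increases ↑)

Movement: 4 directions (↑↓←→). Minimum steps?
2
(one shortest path: (3, 0) → (2, 0) → (1, 0))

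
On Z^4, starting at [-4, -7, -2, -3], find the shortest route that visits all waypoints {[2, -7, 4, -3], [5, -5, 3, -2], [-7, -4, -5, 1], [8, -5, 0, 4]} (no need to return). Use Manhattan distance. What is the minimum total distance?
55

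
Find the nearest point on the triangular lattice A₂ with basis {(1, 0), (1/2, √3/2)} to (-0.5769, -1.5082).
(-1, -1.732)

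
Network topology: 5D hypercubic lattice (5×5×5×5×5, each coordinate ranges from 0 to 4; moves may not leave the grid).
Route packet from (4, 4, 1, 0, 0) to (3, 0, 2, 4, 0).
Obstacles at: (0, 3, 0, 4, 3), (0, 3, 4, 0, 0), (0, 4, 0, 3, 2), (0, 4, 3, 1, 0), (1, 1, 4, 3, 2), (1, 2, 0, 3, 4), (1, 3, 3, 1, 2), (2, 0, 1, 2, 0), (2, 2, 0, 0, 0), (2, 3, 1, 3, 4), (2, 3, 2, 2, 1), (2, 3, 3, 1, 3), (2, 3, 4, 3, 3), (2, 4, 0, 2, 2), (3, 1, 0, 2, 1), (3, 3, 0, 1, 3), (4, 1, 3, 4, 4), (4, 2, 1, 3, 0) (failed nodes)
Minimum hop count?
10
(one shortest path: (4, 4, 1, 0, 0) → (3, 4, 1, 0, 0) → (3, 3, 1, 0, 0) → (3, 2, 1, 0, 0) → (3, 1, 1, 0, 0) → (3, 0, 1, 0, 0) → (3, 0, 2, 0, 0) → (3, 0, 2, 1, 0) → (3, 0, 2, 2, 0) → (3, 0, 2, 3, 0) → (3, 0, 2, 4, 0))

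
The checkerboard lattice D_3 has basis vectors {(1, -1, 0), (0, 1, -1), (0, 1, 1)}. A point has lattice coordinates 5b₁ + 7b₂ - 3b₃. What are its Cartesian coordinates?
(5, -1, -10)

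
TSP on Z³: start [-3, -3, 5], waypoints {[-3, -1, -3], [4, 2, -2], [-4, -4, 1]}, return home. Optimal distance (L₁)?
44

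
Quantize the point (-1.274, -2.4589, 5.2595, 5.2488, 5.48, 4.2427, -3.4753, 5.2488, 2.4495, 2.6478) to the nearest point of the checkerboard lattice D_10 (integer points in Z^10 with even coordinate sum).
(-1, -2, 5, 5, 6, 4, -3, 5, 2, 3)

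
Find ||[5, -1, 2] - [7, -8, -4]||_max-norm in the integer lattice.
7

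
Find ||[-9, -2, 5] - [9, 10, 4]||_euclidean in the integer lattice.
21.6564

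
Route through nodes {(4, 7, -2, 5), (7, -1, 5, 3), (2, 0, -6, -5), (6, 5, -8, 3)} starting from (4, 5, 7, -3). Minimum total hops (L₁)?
68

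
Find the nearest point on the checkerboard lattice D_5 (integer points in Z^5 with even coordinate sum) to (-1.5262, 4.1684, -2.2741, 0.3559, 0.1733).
(-2, 4, -2, 0, 0)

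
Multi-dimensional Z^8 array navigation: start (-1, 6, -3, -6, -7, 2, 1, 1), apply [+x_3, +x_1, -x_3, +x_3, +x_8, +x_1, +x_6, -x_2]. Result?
(1, 5, -2, -6, -7, 3, 1, 2)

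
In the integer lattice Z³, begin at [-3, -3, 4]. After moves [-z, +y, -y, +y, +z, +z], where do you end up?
(-3, -2, 5)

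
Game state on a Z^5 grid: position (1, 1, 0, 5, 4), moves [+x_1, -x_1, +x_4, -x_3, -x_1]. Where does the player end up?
(0, 1, -1, 6, 4)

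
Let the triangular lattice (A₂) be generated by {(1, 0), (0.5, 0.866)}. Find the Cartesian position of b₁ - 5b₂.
(-1.5, -4.33)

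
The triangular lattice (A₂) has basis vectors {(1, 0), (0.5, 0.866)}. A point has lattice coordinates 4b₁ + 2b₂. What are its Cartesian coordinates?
(5, 1.732)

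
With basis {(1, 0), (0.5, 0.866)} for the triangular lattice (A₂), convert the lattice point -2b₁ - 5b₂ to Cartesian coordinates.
(-4.5, -4.33)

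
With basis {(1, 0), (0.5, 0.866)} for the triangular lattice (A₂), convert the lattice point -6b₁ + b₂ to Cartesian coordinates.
(-5.5, 0.866)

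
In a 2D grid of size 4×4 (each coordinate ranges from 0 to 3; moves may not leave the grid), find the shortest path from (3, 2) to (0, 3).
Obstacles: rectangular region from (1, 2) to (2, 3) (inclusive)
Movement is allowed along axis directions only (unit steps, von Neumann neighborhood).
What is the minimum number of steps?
6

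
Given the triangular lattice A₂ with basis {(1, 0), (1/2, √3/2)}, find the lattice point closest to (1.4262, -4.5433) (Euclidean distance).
(1.5, -4.33)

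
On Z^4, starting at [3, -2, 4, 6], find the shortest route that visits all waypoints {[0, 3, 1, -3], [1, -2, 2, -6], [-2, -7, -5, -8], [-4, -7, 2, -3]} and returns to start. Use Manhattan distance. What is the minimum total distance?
82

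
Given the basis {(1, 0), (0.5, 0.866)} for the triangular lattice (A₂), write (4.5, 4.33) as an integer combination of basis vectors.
2b₁ + 5b₂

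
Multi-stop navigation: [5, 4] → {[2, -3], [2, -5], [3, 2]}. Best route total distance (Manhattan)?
12
(one optimal route: (5, 4) → (3, 2) → (2, -3) → (2, -5))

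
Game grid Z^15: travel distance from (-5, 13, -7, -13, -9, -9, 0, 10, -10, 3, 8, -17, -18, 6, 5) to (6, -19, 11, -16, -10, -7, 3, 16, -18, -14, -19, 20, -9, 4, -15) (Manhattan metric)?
196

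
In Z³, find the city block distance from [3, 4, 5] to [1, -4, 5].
10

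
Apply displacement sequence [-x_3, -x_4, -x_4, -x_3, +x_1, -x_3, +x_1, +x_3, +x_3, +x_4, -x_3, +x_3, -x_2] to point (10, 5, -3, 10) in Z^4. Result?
(12, 4, -4, 9)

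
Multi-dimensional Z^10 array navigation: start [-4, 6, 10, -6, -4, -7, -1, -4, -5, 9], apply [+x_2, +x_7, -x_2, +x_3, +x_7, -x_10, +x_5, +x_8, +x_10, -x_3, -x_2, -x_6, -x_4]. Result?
(-4, 5, 10, -7, -3, -8, 1, -3, -5, 9)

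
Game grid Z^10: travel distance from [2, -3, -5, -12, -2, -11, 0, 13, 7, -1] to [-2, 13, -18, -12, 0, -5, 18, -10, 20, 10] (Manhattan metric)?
106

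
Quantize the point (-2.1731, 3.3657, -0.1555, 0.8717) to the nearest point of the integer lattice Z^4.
(-2, 3, 0, 1)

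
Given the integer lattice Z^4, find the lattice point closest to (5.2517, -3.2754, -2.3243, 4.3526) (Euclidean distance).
(5, -3, -2, 4)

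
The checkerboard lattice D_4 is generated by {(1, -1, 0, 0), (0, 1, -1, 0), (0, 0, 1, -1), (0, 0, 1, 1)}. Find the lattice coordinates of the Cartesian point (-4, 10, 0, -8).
-4b₁ + 6b₂ + 7b₃ - b₄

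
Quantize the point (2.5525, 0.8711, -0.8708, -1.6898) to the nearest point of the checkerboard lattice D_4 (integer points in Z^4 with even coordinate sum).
(2, 1, -1, -2)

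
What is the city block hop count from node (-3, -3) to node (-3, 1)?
4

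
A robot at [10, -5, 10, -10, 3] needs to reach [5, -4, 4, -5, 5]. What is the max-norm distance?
6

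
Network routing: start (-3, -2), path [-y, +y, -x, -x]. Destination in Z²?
(-5, -2)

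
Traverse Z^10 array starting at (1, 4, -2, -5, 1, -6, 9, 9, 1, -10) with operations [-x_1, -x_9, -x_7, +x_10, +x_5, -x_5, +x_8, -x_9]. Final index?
(0, 4, -2, -5, 1, -6, 8, 10, -1, -9)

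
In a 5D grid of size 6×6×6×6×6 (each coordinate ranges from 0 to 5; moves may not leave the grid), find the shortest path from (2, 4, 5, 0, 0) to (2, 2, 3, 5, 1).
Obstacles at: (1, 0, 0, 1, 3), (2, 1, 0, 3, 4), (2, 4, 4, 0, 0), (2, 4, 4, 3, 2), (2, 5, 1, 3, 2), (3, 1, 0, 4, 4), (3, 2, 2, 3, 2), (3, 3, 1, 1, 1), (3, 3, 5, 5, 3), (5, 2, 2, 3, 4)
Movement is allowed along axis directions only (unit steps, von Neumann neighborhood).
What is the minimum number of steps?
10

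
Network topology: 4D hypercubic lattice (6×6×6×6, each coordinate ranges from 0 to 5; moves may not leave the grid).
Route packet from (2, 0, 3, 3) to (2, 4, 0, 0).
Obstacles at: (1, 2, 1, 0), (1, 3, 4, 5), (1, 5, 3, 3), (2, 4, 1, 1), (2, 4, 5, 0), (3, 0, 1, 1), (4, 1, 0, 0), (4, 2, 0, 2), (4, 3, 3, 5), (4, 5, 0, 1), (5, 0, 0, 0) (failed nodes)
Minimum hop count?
10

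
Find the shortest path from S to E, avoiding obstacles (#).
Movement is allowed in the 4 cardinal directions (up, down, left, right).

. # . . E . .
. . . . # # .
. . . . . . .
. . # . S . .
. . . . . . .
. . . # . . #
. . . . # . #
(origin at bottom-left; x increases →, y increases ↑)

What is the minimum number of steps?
5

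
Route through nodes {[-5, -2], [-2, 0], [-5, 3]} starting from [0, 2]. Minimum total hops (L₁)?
14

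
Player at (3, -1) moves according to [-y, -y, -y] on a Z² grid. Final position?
(3, -4)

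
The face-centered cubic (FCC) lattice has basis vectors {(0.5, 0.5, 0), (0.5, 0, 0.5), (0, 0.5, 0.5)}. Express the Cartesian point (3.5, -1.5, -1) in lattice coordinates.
3b₁ + 4b₂ - 6b₃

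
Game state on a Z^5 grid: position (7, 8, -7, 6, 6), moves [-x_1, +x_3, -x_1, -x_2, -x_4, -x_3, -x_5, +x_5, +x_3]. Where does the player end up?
(5, 7, -6, 5, 6)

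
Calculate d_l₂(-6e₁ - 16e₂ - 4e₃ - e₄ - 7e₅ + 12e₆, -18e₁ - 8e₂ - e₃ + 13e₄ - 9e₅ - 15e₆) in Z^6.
33.8526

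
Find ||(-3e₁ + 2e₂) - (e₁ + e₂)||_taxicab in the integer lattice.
5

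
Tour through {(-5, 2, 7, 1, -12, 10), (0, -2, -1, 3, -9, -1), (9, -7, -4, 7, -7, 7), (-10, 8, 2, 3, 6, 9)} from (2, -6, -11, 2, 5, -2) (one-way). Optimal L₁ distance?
142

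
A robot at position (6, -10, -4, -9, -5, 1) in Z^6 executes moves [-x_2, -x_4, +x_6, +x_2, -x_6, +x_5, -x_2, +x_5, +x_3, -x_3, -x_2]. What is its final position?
(6, -12, -4, -10, -3, 1)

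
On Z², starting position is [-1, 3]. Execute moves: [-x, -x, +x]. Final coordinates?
(-2, 3)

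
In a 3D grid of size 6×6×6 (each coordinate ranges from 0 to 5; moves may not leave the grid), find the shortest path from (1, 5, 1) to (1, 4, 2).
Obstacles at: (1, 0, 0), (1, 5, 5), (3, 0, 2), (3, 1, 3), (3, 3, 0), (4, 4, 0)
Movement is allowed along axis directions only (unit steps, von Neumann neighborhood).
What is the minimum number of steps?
2
(one shortest path: (1, 5, 1) → (1, 4, 1) → (1, 4, 2))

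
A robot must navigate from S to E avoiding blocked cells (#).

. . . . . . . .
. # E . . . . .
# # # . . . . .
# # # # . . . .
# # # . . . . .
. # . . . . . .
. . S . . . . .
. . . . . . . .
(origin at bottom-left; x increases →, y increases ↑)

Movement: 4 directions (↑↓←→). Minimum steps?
9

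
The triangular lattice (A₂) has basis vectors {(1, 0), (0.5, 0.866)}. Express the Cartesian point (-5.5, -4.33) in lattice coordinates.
-3b₁ - 5b₂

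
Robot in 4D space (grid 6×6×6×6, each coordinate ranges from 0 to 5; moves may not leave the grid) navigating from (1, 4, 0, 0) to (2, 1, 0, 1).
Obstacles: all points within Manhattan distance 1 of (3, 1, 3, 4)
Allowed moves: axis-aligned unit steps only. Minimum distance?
5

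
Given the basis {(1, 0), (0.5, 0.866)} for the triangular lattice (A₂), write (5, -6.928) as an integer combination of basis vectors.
9b₁ - 8b₂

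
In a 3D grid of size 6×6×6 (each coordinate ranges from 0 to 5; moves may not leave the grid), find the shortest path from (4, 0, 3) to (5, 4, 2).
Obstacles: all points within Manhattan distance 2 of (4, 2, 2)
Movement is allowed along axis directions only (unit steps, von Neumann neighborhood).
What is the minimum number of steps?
8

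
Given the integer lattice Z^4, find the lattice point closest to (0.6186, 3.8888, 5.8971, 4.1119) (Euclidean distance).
(1, 4, 6, 4)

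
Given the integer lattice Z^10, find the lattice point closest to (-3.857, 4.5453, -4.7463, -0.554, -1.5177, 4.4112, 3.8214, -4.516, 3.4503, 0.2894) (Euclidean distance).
(-4, 5, -5, -1, -2, 4, 4, -5, 3, 0)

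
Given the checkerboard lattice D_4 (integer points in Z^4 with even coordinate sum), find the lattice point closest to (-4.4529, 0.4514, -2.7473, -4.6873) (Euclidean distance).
(-4, 0, -3, -5)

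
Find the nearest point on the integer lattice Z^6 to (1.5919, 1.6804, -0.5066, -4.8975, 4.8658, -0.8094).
(2, 2, -1, -5, 5, -1)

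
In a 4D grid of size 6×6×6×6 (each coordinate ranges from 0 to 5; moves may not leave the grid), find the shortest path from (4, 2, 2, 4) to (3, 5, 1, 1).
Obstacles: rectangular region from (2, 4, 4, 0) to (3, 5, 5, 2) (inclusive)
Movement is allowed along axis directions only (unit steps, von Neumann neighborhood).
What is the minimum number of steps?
8
(one shortest path: (4, 2, 2, 4) → (3, 2, 2, 4) → (3, 3, 2, 4) → (3, 4, 2, 4) → (3, 5, 2, 4) → (3, 5, 1, 4) → (3, 5, 1, 3) → (3, 5, 1, 2) → (3, 5, 1, 1))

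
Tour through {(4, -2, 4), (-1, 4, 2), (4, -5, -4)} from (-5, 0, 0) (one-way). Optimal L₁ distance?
34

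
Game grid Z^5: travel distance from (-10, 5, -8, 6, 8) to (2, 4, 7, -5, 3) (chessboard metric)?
15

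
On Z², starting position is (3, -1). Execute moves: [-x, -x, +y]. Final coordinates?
(1, 0)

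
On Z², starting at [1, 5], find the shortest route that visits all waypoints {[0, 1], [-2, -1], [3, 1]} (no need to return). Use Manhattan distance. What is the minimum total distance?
13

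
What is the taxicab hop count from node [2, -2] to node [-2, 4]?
10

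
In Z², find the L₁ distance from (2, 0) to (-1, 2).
5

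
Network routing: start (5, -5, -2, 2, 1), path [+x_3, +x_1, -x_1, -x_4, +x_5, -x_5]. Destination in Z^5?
(5, -5, -1, 1, 1)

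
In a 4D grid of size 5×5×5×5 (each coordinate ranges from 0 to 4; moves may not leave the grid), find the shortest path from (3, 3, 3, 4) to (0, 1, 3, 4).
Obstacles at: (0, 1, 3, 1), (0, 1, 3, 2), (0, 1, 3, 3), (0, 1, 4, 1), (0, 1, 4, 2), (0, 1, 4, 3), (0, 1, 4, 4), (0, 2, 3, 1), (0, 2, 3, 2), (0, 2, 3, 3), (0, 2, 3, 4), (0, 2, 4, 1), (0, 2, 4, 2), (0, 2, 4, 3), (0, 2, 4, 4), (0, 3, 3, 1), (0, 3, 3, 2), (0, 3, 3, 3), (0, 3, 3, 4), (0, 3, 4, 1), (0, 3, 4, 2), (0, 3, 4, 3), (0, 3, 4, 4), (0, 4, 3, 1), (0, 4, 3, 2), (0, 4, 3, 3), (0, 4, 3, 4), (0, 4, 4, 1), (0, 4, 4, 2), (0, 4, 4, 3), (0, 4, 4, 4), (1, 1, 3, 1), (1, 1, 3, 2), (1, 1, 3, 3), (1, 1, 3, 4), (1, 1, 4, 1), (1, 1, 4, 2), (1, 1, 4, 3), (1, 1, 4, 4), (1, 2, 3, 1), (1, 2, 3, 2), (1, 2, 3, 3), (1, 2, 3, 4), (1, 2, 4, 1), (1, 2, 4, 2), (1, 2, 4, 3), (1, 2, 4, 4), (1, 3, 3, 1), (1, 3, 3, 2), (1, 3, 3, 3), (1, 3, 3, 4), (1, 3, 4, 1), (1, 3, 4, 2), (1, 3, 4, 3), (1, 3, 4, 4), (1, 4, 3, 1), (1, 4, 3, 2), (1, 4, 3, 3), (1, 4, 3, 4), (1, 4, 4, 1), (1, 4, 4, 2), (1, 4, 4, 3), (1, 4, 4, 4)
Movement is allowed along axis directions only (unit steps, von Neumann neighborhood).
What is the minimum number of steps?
7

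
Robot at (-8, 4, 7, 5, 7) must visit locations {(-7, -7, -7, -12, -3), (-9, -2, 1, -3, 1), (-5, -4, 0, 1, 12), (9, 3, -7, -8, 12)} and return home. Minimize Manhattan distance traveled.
164
(one optimal route: (-8, 4, 7, 5, 7) → (-9, -2, 1, -3, 1) → (-7, -7, -7, -12, -3) → (9, 3, -7, -8, 12) → (-5, -4, 0, 1, 12) → (-8, 4, 7, 5, 7))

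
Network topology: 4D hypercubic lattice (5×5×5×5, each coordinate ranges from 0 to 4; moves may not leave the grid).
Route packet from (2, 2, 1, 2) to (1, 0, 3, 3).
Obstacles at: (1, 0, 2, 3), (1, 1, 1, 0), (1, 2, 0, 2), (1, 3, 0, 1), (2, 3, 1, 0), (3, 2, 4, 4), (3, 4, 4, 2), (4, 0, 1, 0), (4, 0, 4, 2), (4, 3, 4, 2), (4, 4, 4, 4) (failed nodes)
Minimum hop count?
6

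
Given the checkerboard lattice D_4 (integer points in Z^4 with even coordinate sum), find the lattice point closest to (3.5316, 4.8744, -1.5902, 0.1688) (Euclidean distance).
(3, 5, -2, 0)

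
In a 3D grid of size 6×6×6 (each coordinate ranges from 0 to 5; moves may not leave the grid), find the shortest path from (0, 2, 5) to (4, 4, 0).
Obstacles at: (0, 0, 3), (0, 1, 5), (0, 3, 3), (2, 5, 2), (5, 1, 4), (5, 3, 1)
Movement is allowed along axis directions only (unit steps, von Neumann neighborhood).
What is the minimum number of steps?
11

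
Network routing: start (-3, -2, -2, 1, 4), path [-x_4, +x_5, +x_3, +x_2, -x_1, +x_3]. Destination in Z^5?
(-4, -1, 0, 0, 5)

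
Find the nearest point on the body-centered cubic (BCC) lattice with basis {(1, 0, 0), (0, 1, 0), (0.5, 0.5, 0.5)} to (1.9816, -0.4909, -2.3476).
(1.5, -0.5, -2.5)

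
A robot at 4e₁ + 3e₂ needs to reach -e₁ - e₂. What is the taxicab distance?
9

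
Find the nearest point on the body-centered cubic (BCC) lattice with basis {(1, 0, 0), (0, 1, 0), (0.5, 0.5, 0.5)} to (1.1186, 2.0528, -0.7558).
(1, 2, -1)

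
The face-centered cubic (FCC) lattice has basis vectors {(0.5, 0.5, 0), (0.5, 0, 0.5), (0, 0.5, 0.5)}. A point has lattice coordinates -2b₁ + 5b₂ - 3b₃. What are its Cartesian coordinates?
(1.5, -2.5, 1)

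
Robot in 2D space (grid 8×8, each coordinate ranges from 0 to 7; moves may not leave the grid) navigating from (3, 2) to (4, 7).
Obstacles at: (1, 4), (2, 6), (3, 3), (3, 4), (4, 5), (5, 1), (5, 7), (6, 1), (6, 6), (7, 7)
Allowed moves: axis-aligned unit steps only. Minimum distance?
8
(one shortest path: (3, 2) → (2, 2) → (2, 3) → (2, 4) → (2, 5) → (3, 5) → (3, 6) → (4, 6) → (4, 7))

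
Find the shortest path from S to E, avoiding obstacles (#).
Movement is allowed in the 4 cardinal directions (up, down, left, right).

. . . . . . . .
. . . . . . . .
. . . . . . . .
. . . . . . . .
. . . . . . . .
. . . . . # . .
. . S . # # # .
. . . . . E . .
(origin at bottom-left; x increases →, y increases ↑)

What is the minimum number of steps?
4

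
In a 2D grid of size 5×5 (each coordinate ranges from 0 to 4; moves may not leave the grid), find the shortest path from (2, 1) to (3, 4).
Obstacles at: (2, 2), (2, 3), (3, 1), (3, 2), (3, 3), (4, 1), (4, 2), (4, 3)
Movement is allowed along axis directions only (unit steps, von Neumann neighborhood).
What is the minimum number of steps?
6
(one shortest path: (2, 1) → (1, 1) → (1, 2) → (1, 3) → (1, 4) → (2, 4) → (3, 4))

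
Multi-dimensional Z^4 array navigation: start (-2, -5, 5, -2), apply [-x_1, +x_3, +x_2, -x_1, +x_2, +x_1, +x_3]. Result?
(-3, -3, 7, -2)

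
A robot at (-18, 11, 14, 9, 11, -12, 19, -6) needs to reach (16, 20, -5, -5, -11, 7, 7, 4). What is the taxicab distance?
139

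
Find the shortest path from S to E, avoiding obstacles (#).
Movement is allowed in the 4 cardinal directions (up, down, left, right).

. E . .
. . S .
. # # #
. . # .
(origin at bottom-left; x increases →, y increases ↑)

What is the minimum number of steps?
2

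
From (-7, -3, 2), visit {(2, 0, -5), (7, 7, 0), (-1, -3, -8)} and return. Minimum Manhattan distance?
68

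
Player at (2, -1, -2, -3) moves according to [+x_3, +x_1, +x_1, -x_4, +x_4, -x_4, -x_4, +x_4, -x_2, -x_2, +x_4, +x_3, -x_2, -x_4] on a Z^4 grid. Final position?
(4, -4, 0, -4)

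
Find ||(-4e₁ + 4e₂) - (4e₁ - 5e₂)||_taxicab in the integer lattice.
17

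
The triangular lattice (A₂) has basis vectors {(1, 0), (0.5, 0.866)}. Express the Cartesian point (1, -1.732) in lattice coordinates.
2b₁ - 2b₂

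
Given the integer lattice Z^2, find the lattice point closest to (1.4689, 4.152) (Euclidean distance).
(1, 4)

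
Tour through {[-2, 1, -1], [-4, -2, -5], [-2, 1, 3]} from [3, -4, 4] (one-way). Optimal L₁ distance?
24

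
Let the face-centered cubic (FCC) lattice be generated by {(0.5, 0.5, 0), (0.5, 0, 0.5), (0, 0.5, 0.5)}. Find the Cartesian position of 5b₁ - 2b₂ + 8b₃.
(1.5, 6.5, 3)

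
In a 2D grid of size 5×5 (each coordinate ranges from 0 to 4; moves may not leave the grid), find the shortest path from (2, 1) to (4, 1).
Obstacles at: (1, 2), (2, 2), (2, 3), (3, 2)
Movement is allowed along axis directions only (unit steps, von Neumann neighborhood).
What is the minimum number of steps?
2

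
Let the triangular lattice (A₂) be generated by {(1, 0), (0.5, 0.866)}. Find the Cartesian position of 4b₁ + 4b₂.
(6, 3.464)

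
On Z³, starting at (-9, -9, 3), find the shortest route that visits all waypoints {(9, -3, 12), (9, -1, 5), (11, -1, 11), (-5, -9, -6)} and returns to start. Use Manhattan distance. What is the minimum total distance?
92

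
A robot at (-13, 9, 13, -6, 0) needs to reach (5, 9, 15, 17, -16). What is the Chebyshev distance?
23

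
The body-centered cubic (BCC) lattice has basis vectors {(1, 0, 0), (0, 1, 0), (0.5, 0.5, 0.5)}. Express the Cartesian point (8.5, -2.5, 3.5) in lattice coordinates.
5b₁ - 6b₂ + 7b₃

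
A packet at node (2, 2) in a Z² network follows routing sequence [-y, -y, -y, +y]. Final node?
(2, 0)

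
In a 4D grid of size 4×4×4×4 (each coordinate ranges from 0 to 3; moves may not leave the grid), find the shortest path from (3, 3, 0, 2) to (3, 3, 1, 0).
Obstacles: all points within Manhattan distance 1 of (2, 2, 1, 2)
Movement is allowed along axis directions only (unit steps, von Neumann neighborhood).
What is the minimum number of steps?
3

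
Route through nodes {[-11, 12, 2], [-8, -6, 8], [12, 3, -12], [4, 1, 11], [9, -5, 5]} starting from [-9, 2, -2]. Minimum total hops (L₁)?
110
(one optimal route: (-9, 2, -2) → (-11, 12, 2) → (-8, -6, 8) → (4, 1, 11) → (9, -5, 5) → (12, 3, -12))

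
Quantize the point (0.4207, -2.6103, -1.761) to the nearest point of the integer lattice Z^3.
(0, -3, -2)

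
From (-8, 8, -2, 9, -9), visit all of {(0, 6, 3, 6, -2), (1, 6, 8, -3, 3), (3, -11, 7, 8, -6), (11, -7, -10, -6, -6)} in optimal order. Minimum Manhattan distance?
128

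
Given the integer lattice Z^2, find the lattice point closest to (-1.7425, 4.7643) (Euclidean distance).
(-2, 5)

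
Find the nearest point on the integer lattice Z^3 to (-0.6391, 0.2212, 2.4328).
(-1, 0, 2)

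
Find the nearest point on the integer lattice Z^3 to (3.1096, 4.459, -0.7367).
(3, 4, -1)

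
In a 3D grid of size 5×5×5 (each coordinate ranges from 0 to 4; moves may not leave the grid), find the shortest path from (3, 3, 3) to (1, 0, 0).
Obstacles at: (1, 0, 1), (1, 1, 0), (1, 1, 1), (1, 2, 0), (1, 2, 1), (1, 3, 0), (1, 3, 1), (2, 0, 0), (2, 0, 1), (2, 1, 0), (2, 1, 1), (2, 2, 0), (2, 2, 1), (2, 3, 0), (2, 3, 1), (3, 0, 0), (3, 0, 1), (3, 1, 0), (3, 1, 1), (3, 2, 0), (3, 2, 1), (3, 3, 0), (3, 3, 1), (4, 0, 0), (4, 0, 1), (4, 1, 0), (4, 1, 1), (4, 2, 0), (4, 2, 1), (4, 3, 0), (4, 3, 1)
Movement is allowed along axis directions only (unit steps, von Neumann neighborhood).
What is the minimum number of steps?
10
(one shortest path: (3, 3, 3) → (2, 3, 3) → (1, 3, 3) → (0, 3, 3) → (0, 2, 3) → (0, 1, 3) → (0, 0, 3) → (0, 0, 2) → (0, 0, 1) → (0, 0, 0) → (1, 0, 0))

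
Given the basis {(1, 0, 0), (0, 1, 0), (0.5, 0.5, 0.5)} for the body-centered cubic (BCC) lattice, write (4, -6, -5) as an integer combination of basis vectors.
9b₁ - b₂ - 10b₃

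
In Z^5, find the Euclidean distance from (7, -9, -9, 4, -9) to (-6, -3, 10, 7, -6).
24.1661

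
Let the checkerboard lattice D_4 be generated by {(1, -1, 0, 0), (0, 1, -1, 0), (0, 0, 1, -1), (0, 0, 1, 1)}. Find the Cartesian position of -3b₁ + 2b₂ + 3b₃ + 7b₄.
(-3, 5, 8, 4)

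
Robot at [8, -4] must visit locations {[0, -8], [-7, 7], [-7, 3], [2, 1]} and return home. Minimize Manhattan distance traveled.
60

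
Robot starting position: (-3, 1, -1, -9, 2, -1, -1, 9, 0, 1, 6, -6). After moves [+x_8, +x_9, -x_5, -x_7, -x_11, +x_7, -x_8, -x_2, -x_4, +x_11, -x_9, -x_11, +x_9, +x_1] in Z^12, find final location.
(-2, 0, -1, -10, 1, -1, -1, 9, 1, 1, 5, -6)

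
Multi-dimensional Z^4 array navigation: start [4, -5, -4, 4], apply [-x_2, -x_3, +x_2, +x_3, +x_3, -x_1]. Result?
(3, -5, -3, 4)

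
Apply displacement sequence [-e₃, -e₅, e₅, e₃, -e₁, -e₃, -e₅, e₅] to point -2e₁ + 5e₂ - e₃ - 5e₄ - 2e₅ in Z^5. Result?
(-3, 5, -2, -5, -2)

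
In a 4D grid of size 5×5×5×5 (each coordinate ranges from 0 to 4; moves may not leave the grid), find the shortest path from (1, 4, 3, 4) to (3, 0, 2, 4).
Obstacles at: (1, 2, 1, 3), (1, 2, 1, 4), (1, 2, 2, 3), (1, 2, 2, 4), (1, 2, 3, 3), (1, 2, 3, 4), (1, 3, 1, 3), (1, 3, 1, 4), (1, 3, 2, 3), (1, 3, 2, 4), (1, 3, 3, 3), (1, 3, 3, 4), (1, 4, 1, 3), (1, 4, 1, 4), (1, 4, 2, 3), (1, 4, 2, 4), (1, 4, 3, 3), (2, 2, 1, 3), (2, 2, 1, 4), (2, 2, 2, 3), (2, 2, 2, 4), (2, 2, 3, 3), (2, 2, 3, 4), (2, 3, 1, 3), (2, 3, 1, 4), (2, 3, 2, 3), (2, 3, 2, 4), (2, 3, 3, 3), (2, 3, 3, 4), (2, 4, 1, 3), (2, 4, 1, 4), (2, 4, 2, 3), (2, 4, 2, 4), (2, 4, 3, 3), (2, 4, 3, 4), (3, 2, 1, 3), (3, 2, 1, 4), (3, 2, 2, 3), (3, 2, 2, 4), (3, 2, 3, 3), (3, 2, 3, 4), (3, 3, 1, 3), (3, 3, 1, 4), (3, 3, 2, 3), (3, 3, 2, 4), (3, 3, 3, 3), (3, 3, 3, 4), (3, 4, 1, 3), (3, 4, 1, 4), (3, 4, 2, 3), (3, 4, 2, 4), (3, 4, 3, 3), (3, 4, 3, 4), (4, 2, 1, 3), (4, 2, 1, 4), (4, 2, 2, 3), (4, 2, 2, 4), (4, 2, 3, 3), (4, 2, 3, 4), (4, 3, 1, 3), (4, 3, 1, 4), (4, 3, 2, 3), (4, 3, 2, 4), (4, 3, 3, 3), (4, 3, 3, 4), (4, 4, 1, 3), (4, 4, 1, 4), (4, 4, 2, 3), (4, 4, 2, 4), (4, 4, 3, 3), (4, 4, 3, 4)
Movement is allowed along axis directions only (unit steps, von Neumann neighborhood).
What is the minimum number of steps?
9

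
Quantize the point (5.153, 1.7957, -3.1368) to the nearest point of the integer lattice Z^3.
(5, 2, -3)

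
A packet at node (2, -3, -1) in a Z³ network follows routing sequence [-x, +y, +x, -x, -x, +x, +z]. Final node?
(1, -2, 0)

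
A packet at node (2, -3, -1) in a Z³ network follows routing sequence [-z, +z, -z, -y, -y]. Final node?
(2, -5, -2)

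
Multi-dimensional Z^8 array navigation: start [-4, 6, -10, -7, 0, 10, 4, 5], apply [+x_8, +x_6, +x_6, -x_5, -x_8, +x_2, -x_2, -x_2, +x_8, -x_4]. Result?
(-4, 5, -10, -8, -1, 12, 4, 6)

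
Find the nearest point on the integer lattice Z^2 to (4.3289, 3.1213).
(4, 3)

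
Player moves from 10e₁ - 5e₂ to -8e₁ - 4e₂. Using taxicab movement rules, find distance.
19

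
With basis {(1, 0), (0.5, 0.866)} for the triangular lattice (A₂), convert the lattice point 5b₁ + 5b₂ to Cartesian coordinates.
(7.5, 4.33)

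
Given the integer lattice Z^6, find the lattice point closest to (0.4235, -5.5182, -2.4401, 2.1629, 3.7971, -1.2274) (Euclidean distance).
(0, -6, -2, 2, 4, -1)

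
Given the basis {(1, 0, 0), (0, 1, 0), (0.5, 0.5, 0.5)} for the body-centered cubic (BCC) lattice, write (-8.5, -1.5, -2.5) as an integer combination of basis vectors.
-6b₁ + b₂ - 5b₃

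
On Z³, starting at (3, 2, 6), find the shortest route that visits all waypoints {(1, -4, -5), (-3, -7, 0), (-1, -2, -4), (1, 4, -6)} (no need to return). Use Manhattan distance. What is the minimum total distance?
41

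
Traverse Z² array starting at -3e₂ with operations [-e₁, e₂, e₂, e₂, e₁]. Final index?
(0, 0)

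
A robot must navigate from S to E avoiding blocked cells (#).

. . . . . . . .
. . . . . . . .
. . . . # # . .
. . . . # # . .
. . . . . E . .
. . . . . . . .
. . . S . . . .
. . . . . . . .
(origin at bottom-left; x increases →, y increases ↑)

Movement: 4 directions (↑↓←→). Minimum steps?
4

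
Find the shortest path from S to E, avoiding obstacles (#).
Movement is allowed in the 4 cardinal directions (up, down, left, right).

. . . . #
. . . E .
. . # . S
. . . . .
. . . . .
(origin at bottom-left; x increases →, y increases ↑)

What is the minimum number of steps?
2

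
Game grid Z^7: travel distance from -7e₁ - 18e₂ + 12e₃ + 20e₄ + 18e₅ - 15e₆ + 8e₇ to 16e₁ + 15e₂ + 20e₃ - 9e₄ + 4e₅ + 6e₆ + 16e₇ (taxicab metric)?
136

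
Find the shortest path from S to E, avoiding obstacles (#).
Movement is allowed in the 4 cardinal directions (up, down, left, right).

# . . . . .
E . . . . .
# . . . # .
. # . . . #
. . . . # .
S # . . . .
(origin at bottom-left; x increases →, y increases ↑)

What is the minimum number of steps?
8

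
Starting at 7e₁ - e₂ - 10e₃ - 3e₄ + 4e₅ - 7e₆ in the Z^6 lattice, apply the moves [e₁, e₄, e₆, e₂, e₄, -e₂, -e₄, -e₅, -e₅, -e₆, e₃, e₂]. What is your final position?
(8, 0, -9, -2, 2, -7)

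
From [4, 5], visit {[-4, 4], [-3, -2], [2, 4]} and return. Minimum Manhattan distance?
30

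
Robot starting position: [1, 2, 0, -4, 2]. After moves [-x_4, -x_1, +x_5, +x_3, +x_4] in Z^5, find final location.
(0, 2, 1, -4, 3)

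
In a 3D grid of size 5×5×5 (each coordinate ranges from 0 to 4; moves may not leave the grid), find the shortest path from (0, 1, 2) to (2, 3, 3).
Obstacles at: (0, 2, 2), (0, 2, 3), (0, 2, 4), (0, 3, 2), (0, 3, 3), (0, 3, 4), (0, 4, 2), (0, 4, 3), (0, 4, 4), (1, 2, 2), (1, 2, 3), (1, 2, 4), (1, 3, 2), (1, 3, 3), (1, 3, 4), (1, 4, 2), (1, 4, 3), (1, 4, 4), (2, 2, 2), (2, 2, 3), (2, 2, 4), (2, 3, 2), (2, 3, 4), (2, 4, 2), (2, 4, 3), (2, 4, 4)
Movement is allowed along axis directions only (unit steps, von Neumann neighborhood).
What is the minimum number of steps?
7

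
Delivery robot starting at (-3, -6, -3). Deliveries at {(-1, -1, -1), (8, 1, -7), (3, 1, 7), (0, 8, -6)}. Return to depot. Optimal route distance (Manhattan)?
78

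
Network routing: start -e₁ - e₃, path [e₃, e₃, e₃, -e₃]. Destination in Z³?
(-1, 0, 1)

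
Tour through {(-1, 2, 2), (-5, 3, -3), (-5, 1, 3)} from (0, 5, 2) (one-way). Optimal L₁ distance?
18
(one optimal route: (0, 5, 2) → (-1, 2, 2) → (-5, 1, 3) → (-5, 3, -3))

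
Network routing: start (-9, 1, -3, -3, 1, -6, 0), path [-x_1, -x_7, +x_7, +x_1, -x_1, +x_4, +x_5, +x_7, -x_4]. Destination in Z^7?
(-10, 1, -3, -3, 2, -6, 1)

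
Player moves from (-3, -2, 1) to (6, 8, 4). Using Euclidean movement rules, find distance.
13.784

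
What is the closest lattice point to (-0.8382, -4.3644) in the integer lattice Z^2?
(-1, -4)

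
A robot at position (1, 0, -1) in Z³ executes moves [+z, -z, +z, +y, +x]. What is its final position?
(2, 1, 0)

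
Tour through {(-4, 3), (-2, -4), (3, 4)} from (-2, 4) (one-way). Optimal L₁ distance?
22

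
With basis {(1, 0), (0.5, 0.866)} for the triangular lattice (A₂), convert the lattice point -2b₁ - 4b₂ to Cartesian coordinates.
(-4, -3.464)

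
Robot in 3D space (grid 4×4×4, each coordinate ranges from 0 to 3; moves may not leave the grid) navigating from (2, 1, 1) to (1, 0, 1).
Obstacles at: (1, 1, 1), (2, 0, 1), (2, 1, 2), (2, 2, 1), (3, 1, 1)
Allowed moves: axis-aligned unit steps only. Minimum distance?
4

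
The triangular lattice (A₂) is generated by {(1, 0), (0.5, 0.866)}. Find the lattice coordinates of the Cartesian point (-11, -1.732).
-10b₁ - 2b₂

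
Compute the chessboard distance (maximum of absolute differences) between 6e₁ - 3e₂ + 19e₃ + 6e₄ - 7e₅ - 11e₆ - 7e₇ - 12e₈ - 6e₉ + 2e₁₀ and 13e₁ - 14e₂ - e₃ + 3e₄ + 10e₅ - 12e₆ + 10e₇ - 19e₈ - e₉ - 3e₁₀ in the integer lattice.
20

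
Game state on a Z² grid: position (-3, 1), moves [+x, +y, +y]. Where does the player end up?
(-2, 3)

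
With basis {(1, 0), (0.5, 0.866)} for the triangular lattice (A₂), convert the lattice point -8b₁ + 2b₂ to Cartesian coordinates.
(-7, 1.732)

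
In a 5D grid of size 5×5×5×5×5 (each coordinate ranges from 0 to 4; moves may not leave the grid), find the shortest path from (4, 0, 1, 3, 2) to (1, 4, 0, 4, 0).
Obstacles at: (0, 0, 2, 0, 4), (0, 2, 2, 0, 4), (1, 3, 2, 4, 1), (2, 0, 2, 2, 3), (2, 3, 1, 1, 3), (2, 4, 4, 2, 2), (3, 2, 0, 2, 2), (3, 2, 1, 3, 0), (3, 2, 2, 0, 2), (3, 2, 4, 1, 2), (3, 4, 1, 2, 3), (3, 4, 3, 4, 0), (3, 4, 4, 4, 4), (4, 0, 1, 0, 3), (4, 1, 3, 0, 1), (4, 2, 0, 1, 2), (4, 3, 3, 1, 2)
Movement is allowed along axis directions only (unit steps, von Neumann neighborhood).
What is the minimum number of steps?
11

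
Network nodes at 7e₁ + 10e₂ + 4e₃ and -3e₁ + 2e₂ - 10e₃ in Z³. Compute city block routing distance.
32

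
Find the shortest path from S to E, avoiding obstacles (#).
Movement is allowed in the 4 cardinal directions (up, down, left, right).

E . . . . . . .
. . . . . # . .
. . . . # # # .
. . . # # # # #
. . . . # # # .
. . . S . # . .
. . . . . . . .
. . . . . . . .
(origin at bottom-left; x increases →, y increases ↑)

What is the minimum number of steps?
8
(one shortest path: (3, 2) → (2, 2) → (1, 2) → (0, 2) → (0, 3) → (0, 4) → (0, 5) → (0, 6) → (0, 7))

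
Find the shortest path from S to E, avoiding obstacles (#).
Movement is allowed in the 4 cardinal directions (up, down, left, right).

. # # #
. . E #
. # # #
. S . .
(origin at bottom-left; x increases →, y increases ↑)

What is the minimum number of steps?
5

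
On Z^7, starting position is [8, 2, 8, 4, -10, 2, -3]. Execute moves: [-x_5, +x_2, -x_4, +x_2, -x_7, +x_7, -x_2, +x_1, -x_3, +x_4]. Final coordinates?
(9, 3, 7, 4, -11, 2, -3)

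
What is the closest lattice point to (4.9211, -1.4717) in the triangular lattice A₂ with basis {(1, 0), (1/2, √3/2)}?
(5, -1.732)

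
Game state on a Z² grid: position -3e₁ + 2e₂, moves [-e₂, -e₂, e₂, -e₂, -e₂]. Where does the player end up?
(-3, -1)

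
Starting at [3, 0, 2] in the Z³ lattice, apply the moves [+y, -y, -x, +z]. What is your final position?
(2, 0, 3)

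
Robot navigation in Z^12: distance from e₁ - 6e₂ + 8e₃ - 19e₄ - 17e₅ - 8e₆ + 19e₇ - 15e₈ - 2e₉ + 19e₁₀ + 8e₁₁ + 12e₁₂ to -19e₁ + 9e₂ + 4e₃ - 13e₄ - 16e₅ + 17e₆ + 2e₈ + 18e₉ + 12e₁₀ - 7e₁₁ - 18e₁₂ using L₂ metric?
59.3886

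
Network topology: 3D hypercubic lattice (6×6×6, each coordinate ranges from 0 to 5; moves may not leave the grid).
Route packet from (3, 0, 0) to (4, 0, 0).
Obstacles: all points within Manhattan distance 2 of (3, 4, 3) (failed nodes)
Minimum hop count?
1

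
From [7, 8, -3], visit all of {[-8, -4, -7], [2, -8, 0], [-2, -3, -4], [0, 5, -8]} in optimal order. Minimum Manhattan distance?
56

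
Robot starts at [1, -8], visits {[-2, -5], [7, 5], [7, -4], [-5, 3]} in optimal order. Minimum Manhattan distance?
39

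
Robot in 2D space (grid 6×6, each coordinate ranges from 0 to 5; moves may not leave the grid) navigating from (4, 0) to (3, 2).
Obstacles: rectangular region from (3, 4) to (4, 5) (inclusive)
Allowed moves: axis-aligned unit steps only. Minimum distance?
3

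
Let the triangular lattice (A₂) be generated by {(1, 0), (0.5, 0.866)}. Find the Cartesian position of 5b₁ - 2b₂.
(4, -1.732)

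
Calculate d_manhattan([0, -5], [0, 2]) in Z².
7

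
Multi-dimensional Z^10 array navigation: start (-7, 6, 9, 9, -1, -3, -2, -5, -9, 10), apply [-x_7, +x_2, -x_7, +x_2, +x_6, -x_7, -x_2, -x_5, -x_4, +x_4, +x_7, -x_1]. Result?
(-8, 7, 9, 9, -2, -2, -4, -5, -9, 10)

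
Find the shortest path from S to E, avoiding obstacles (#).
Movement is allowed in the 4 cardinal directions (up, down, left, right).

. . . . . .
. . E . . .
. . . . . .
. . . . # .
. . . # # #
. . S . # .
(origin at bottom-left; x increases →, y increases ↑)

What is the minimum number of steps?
4
(one shortest path: (2, 0) → (2, 1) → (2, 2) → (2, 3) → (2, 4))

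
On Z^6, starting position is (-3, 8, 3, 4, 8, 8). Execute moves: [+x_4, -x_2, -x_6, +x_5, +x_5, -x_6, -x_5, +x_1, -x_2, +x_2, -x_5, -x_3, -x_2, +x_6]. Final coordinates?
(-2, 6, 2, 5, 8, 7)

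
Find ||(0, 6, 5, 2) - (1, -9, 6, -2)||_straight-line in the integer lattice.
15.5885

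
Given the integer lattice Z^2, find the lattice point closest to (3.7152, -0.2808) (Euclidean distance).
(4, 0)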